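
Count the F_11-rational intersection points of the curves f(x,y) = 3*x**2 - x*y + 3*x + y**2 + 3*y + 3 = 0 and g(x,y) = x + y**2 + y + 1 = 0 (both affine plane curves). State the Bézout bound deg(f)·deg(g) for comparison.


Common zeros: {(1, 4), (9, 3), (10, 10)}; count = 3; Bézout bound = 4.

deg(f) = 2, deg(g) = 2, so Bézout bound = 4.
Scan x ∈ F_11. For each x, list the y ∈ F_11 with f(x, y) ≡ 0 and those with g(x, y) ≡ 0 (mod 11); the common zeros in that column are the intersection.
  x = 0: f ≡ 0 at y ∈ ∅; g ≡ 0 at y ∈ ∅; common: ∅.
  x = 1: f ≡ 0 at y ∈ {4, 5}; g ≡ 0 at y ∈ {4, 6}; common: {4}.
  x = 2: f ≡ 0 at y ∈ {3, 7}; g ≡ 0 at y ∈ {5}; common: ∅.
  x = 3: f ≡ 0 at y ∈ {4, 7}; g ≡ 0 at y ∈ ∅; common: ∅.
  x = 4: f ≡ 0 at y ∈ ∅; g ≡ 0 at y ∈ {2, 8}; common: ∅.
  x = 5: f ≡ 0 at y ∈ ∅; g ≡ 0 at y ∈ ∅; common: ∅.
  x = 6: f ≡ 0 at y ∈ ∅; g ≡ 0 at y ∈ ∅; common: ∅.
  x = 7: f ≡ 0 at y ∈ {5, 10}; g ≡ 0 at y ∈ ∅; common: ∅.
  x = 8: f ≡ 0 at y ∈ ∅; g ≡ 0 at y ∈ {1, 9}; common: ∅.
  x = 9: f ≡ 0 at y ∈ {3}; g ≡ 0 at y ∈ {3, 7}; common: {3}.
  x = 10: f ≡ 0 at y ∈ {8, 10}; g ≡ 0 at y ∈ {0, 10}; common: {10}.
Collecting: common zeros = {(1, 4), (9, 3), (10, 10)}, so the count is 3.
Comparison with the Bézout bound: 3 ≤ 4 = deg(f)·deg(g), as expected for curves with no common component (the affine F_11-count falls short of the bound because intersections may lie at infinity, over extension fields, or carry multiplicity).


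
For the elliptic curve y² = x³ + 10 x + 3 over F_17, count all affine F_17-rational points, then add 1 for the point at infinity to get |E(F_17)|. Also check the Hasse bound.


Affine points = {(3, 3), (3, 14), (5, 5), (5, 12), (7, 5), (7, 12), (8, 0), (10, 7), (10, 10), (11, 4), (11, 13), (12, 7), (12, 10), (13, 1), (13, 16), (15, 3), (15, 14), (16, 3), (16, 14)}; affine count = 19; |E(F_17)| = 20.

Discriminant check: Δ ∝ 4a³ + 27b² = 4·10³ + 27·3² = 4·1000 + 27·9 ≡ 10 (mod 17). Nonzero ⇒ E is nonsingular.
For each x ∈ F_17, compute rhs = x³ + 10·x + 3 mod 17, then count y ∈ F_17 with y² ≡ rhs.
  x = 0: rhs = 3, matching y values: none (0 points).
  x = 1: rhs = 14, matching y values: none (0 points).
  x = 2: rhs = 14, matching y values: none (0 points).
  x = 3: rhs = 9, matching y values: 3, 14 (2 points).
  x = 4: rhs = 5, matching y values: none (0 points).
  x = 5: rhs = 8, matching y values: 5, 12 (2 points).
  x = 6: rhs = 7, matching y values: none (0 points).
  x = 7: rhs = 8, matching y values: 5, 12 (2 points).
  x = 8: rhs = 0, matching y values: 0 (1 points).
  x = 9: rhs = 6, matching y values: none (0 points).
  x = 10: rhs = 15, matching y values: 7, 10 (2 points).
  x = 11: rhs = 16, matching y values: 4, 13 (2 points).
  x = 12: rhs = 15, matching y values: 7, 10 (2 points).
  x = 13: rhs = 1, matching y values: 1, 16 (2 points).
  x = 14: rhs = 14, matching y values: none (0 points).
  x = 15: rhs = 9, matching y values: 3, 14 (2 points).
  x = 16: rhs = 9, matching y values: 3, 14 (2 points).
Total affine count: 19.
Full point count |E(F_17)| = 19 + 1 = 20.
Hasse bound: |20 − (17+1)| = |2| = 2 ≤ 2√17 ≈ 8.2462 ✓.


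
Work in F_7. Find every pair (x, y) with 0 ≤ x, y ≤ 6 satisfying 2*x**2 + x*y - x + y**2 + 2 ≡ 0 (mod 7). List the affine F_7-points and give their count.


Affine F_7-points: {(2, 6), (3, 1), (3, 3), (4, 1), (4, 2), (6, 2), (6, 6)}; count = 7.

For each of the 49 pairs (x, y) ∈ F_7², evaluate f(x, y) mod 7. Record the zeros.
  x = 0: [0↦2, 1↦3, 2↦6, 3↦4, 4↦4, 5↦6, 6↦3]  zeros at y ∈ ∅
  x = 1: [0↦3, 1↦5, 2↦2, 3↦1, 4↦2, 5↦5, 6↦3]  zeros at y ∈ ∅
  x = 2: [0↦1, 1↦4, 2↦2, 3↦2, 4↦4, 5↦1, 6↦0]  zeros at y ∈ {6}
  x = 3: [0↦3, 1↦0, 2↦6, 3↦0, 4↦3, 5↦1, 6↦1]  zeros at y ∈ {1, 3}
  x = 4: [0↦2, 1↦0, 2↦0, 3↦2, 4↦6, 5↦5, 6↦6]  zeros at y ∈ {1, 2}
  x = 5: [0↦5, 1↦4, 2↦5, 3↦1, 4↦6, 5↦6, 6↦1]  zeros at y ∈ ∅
  x = 6: [0↦5, 1↦5, 2↦0, 3↦4, 4↦3, 5↦4, 6↦0]  zeros at y ∈ {2, 6}
Collecting zeros: affine points = {(2, 6), (3, 1), (3, 3), (4, 1), (4, 2), (6, 2), (6, 6)}.
Total count |C(F_7)_aff| = 7.


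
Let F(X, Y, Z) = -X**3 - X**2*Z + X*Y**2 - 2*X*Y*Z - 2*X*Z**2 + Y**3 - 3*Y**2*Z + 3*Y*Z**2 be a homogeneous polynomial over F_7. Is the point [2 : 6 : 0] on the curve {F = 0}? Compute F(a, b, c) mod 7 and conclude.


F(2,6,0) ≡ 0 (mod 7); P is on the curve.

Evaluate F(2, 6, 0) term-by-term (mod 7).
  -X**3 ↦ -1·8·1·1 = -8
  -X**2*Z ↦ -1·4·1·0 = 0
  X*Y**2 ↦ 1·2·36·1 = 72
  -2*X*Y*Z ↦ -2·2·6·0 = 0
  -2*X*Z**2 ↦ -2·2·1·0 = 0
  Y**3 ↦ 1·1·216·1 = 216
  -3*Y**2*Z ↦ -3·1·36·0 = 0
  3*Y*Z**2 ↦ 3·1·6·0 = 0
Sum: F(2, 6, 0) = (-8) + (0) + (72) + (0) + (0) + (216) + (0) + (0) = 280.
Reducing mod 7: 280 ≡ 0 (mod 7).
Since F(a, b, c) ≡ 0 (mod 7), P lies on the curve.


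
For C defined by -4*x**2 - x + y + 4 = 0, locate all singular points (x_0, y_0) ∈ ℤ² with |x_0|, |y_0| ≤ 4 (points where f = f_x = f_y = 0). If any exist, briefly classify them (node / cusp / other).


No singular points in the scanned grid; C is smooth there.

Compute partial derivatives:
  f_x = -8*x - 1.
  f_y = 1.
f_y = 1 is a nonzero constant, so f_y never vanishes: no point (x, y) can satisfy f = f_x = f_y = 0. In particular no (x, y) ∈ {−4, ..., 4}² is singular; the curve is smooth.


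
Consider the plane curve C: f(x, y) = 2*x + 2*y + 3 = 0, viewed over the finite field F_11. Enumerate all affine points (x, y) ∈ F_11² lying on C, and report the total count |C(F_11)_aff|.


Affine F_11-points: {(0, 4), (1, 3), (2, 2), (3, 1), (4, 0), (5, 10), (6, 9), (7, 8), (8, 7), (9, 6), (10, 5)}; count = 11.

For each of the 121 pairs (x, y) ∈ F_11², evaluate f(x, y) mod 11. Record the zeros.
  x = 0: [0↦3, 1↦5, 2↦7, 3↦9, 4↦0, 5↦2, 6↦4, 7↦6, 8↦8, 9↦10, 10↦1]  zeros at y ∈ {4}
  x = 1: [0↦5, 1↦7, 2↦9, 3↦0, 4↦2, 5↦4, 6↦6, 7↦8, 8↦10, 9↦1, 10↦3]  zeros at y ∈ {3}
  x = 2: [0↦7, 1↦9, 2↦0, 3↦2, 4↦4, 5↦6, 6↦8, 7↦10, 8↦1, 9↦3, 10↦5]  zeros at y ∈ {2}
  x = 3: [0↦9, 1↦0, 2↦2, 3↦4, 4↦6, 5↦8, 6↦10, 7↦1, 8↦3, 9↦5, 10↦7]  zeros at y ∈ {1}
  x = 4: [0↦0, 1↦2, 2↦4, 3↦6, 4↦8, 5↦10, 6↦1, 7↦3, 8↦5, 9↦7, 10↦9]  zeros at y ∈ {0}
  x = 5: [0↦2, 1↦4, 2↦6, 3↦8, 4↦10, 5↦1, 6↦3, 7↦5, 8↦7, 9↦9, 10↦0]  zeros at y ∈ {10}
  x = 6: [0↦4, 1↦6, 2↦8, 3↦10, 4↦1, 5↦3, 6↦5, 7↦7, 8↦9, 9↦0, 10↦2]  zeros at y ∈ {9}
  x = 7: [0↦6, 1↦8, 2↦10, 3↦1, 4↦3, 5↦5, 6↦7, 7↦9, 8↦0, 9↦2, 10↦4]  zeros at y ∈ {8}
  x = 8: [0↦8, 1↦10, 2↦1, 3↦3, 4↦5, 5↦7, 6↦9, 7↦0, 8↦2, 9↦4, 10↦6]  zeros at y ∈ {7}
  x = 9: [0↦10, 1↦1, 2↦3, 3↦5, 4↦7, 5↦9, 6↦0, 7↦2, 8↦4, 9↦6, 10↦8]  zeros at y ∈ {6}
  x = 10: [0↦1, 1↦3, 2↦5, 3↦7, 4↦9, 5↦0, 6↦2, 7↦4, 8↦6, 9↦8, 10↦10]  zeros at y ∈ {5}
Collecting zeros: affine points = {(0, 4), (1, 3), (2, 2), (3, 1), (4, 0), (5, 10), (6, 9), (7, 8), (8, 7), (9, 6), (10, 5)}.
Total count |C(F_11)_aff| = 11.


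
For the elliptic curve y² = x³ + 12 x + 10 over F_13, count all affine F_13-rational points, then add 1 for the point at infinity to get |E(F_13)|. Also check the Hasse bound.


Affine points = {(0, 6), (0, 7), (1, 6), (1, 7), (2, 4), (2, 9), (5, 0), (6, 5), (6, 8), (10, 5), (10, 8), (11, 2), (11, 11), (12, 6), (12, 7)}; affine count = 15; |E(F_13)| = 16.

Discriminant check: Δ ∝ 4a³ + 27b² = 4·12³ + 27·10² = 4·1728 + 27·100 ≡ 5 (mod 13). Nonzero ⇒ E is nonsingular.
For each x ∈ F_13, compute rhs = x³ + 12·x + 10 mod 13, then count y ∈ F_13 with y² ≡ rhs.
  x = 0: rhs = 10, matching y values: 6, 7 (2 points).
  x = 1: rhs = 10, matching y values: 6, 7 (2 points).
  x = 2: rhs = 3, matching y values: 4, 9 (2 points).
  x = 3: rhs = 8, matching y values: none (0 points).
  x = 4: rhs = 5, matching y values: none (0 points).
  x = 5: rhs = 0, matching y values: 0 (1 points).
  x = 6: rhs = 12, matching y values: 5, 8 (2 points).
  x = 7: rhs = 8, matching y values: none (0 points).
  x = 8: rhs = 7, matching y values: none (0 points).
  x = 9: rhs = 2, matching y values: none (0 points).
  x = 10: rhs = 12, matching y values: 5, 8 (2 points).
  x = 11: rhs = 4, matching y values: 2, 11 (2 points).
  x = 12: rhs = 10, matching y values: 6, 7 (2 points).
Total affine count: 15.
Full point count |E(F_13)| = 15 + 1 = 16.
Hasse bound: |16 − (13+1)| = |2| = 2 ≤ 2√13 ≈ 7.2111 ✓.


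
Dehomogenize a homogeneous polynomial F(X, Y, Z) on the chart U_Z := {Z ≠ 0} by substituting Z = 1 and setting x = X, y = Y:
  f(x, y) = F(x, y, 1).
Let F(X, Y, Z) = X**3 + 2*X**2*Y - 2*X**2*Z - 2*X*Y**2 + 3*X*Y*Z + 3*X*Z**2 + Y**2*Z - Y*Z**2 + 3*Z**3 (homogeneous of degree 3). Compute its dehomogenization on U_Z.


f(x, y) = x**3 + 2*x**2*y - 2*x**2 - 2*x*y**2 + 3*x*y + 3*x + y**2 - y + 3

On U_Z we set Z = 1. Each monomial c·X^i·Y^j·Z^k in F becomes c·x^i·y^j·1^k = c·x^i·y^j.
Substituting Z = 1: F(X, Y, 1) = x**3 + 2*x**2*y - 2*x**2 - 2*x*y**2 + 3*x*y + 3*x + y**2 - y + 3.
Note: deg(f) ≤ deg(F) = 3; strict inequality happens when F is divisible by Z (lost terms).


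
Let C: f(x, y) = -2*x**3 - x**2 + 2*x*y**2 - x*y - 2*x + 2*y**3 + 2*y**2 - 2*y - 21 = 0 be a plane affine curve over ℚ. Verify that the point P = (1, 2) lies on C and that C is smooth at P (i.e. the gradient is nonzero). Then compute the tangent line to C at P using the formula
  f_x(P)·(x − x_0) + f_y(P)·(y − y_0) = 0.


Tangent line at P: -4*x + 37*y - 70 = 0.

Step 1: f(1, 2) = 0, so P lies on C.
Step 2: partial derivatives
  f_x(x, y) = -6*x**2 - 2*x + 2*y**2 - y - 2, f_y(x, y) = 4*x*y - x + 6*y**2 + 4*y - 2.
  f_x(P) = -4, f_y(P) = 37 (gradient nonzero, so P is smooth).
Step 3: tangent line at P: -4·(x − 1) + 37·(y − 2) = 0.
Expanding: -4*x + 37*y - 70 = 0.


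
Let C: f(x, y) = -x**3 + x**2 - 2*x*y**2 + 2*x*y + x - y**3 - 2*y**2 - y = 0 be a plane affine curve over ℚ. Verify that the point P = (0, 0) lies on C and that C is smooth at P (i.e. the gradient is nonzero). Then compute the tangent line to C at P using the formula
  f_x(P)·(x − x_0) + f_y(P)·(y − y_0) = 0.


Tangent line at P: x - y = 0.

Step 1: f(0, 0) = 0, so P lies on C.
Step 2: partial derivatives
  f_x(x, y) = -3*x**2 + 2*x - 2*y**2 + 2*y + 1, f_y(x, y) = -4*x*y + 2*x - 3*y**2 - 4*y - 1.
  f_x(P) = 1, f_y(P) = -1 (gradient nonzero, so P is smooth).
Step 3: tangent line at P: 1·(x − 0) + -1·(y − 0) = 0.
Expanding: x - y = 0.


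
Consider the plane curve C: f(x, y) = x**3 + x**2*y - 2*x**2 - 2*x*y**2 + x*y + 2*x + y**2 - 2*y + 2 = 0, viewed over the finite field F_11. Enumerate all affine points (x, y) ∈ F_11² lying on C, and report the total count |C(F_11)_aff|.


Affine F_11-points: {(1, 5), (1, 6), (2, 8), (3, 1), (4, 3), (4, 9), (5, 4), (6, 1)}; count = 8.

For each of the 121 pairs (x, y) ∈ F_11², evaluate f(x, y) mod 11. Record the zeros.
  x = 0: [0↦2, 1↦1, 2↦2, 3↦5, 4↦10, 5↦6, 6↦4, 7↦4, 8↦6, 9↦10, 10↦5]  zeros at y ∈ ∅
  x = 1: [0↦3, 1↦2, 2↦10, 3↦5, 4↦9, 5↦0, 6↦0, 7↦9, 8↦5, 9↦10, 10↦2]  zeros at y ∈ {5, 6}
  x = 2: [0↦6, 1↦7, 2↦2, 3↦2, 4↦7, 5↦6, 6↦10, 7↦8, 8↦0, 9↦8, 10↦10]  zeros at y ∈ {8}
  x = 3: [0↦6, 1↦0, 2↦6, 3↦2, 4↦10, 5↦8, 6↦7, 7↦7, 8↦8, 9↦10, 10↦2]  zeros at y ∈ {1}
  x = 4: [0↦9, 1↦9, 2↦6, 3↦0, 4↦2, 5↦1, 6↦8, 7↦1, 8↦2, 9↦0, 10↦6]  zeros at y ∈ {3, 9}
  x = 5: [0↦10, 1↦7, 2↦8, 3↦2, 4↦0, 5↦2, 6↦8, 7↦7, 8↦10, 9↦6, 10↦6]  zeros at y ∈ {4}
  x = 6: [0↦4, 1↦0, 2↦7, 3↦3, 4↦10, 5↦6, 6↦2, 7↦9, 8↦5, 9↦1, 10↦8]  zeros at y ∈ {1}
  x = 7: [0↦8, 1↦5, 2↦9, 3↦9, 4↦5, 5↦8, 6↦7, 7↦2, 8↦4, 9↦2, 10↦7]  zeros at y ∈ ∅
  x = 8: [0↦6, 1↦6, 2↦9, 3↦4, 4↦2, 5↦3, 6↦7, 7↦3, 8↦2, 9↦4, 10↦9]  zeros at y ∈ ∅
  x = 9: [0↦4, 1↦9, 2↦2, 3↦5, 4↦7, 5↦8, 6↦8, 7↦7, 8↦5, 9↦2, 10↦9]  zeros at y ∈ ∅
  x = 10: [0↦8, 1↦9, 2↦5, 3↦7, 4↦4, 5↦7, 6↦5, 7↦9, 8↦8, 9↦2, 10↦2]  zeros at y ∈ ∅
Collecting zeros: affine points = {(1, 5), (1, 6), (2, 8), (3, 1), (4, 3), (4, 9), (5, 4), (6, 1)}.
Total count |C(F_11)_aff| = 8.


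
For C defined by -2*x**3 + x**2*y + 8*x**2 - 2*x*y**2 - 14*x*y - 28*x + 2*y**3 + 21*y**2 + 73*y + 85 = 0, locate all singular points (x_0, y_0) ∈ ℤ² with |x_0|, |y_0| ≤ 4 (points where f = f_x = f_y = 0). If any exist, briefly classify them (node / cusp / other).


Singular points: {(1, -3)}; classification: node.

Compute partial derivatives:
  f_x = -6*x**2 + 2*x*y + 16*x - 2*y**2 - 14*y - 28.
  f_y = x**2 - 4*x*y - 14*x + 6*y**2 + 42*y + 73.
Scan x_0 ∈ {−4, ..., 4}. For each x_0, f_y(x_0, y) is a polynomial in y; find its integer roots y ∈ {−4, ..., 4}, then test f_x and f at those candidates.
  x = -4: f_y(-4, y) = 6*y**2 + 58*y + 145; no integer root y with |y| ≤ 4.
  x = -3: f_y(-3, y) = 6*y**2 + 54*y + 124; no integer root y with |y| ≤ 4.
  x = -2: f_y(-2, y) = 6*y**2 + 50*y + 105; no integer root y with |y| ≤ 4.
  x = -1: f_y(-1, y) = 6*y**2 + 46*y + 88; vanishes at y ∈ {-4}. (-1, -4): f_x = -18 ≠ 0.
  x = 0: f_y(0, y) = 6*y**2 + 42*y + 73; no integer root y with |y| ≤ 4.
  x = 1: f_y(1, y) = 6*y**2 + 38*y + 60; vanishes at y ∈ {-3}. (1, -3): f_x = 0, f = 0 — SINGULAR.
  x = 2: f_y(2, y) = 6*y**2 + 34*y + 49; no integer root y with |y| ≤ 4.
  x = 3: f_y(3, y) = 6*y**2 + 30*y + 40; no integer root y with |y| ≤ 4.
  x = 4: f_y(4, y) = 6*y**2 + 26*y + 33; no integer root y with |y| ≤ 4.
Only singular point on the grid: (1, -3).
Classify: substitute x = 1 + u, y = -3 + v and expand: f = -2*u**3 + u**2*v - u**2 - 2*u*v**2 + 2*v**3 + v**2.
No constant or linear terms (consistent with a singular point). Quadratic part: -u**2 + v**2. Cubic part: -2*u**3 + u**2*v - 2*u*v**2 + 2*v**3.
The quadratic part v**2 - u**2 = (v − u)(v + u) splits into two distinct linear factors, so there are two distinct tangent lines y − -3 = ±(x − 1) — this is a node (ordinary double point).
Classification: node.


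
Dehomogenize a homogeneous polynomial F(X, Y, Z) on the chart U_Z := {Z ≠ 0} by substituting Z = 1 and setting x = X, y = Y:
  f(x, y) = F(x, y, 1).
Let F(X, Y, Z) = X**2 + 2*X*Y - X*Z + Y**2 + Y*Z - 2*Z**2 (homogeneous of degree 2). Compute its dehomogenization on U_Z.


f(x, y) = x**2 + 2*x*y - x + y**2 + y - 2

On U_Z we set Z = 1. Each monomial c·X^i·Y^j·Z^k in F becomes c·x^i·y^j·1^k = c·x^i·y^j.
Substituting Z = 1: F(X, Y, 1) = x**2 + 2*x*y - x + y**2 + y - 2.
Note: deg(f) ≤ deg(F) = 2; strict inequality happens when F is divisible by Z (lost terms).


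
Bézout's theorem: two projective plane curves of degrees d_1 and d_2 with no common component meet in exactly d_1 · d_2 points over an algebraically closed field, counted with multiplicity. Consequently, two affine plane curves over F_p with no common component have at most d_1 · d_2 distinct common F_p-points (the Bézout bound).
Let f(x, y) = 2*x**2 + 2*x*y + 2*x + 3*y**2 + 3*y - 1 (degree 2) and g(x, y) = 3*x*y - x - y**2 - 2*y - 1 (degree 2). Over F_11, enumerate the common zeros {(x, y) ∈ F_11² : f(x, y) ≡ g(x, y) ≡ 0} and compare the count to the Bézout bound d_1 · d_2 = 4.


Common zeros: {(4, 8)}; count = 1; Bézout bound = 4.

deg(f) = 2, deg(g) = 2, so Bézout bound = 4.
Scan x ∈ F_11. For each x, list the y ∈ F_11 with f(x, y) ≡ 0 and those with g(x, y) ≡ 0 (mod 11); the common zeros in that column are the intersection.
  x = 0: f ≡ 0 at y ∈ ∅; g ≡ 0 at y ∈ {10}; common: ∅.
  x = 1: f ≡ 0 at y ∈ {1}; g ≡ 0 at y ∈ {5, 7}; common: ∅.
  x = 2: f ≡ 0 at y ∈ {0, 5}; g ≡ 0 at y ∈ {1, 3}; common: ∅.
  x = 3: f ≡ 0 at y ∈ {3, 5}; g ≡ 0 at y ∈ {9}; common: ∅.
  x = 4: f ≡ 0 at y ∈ {3, 8}; g ≡ 0 at y ∈ {2, 8}; common: {8}.
  x = 5: f ≡ 0 at y ∈ {7}; g ≡ 0 at y ∈ ∅; common: ∅.
  x = 6: f ≡ 0 at y ∈ ∅; g ≡ 0 at y ∈ ∅; common: ∅.
  x = 7: f ≡ 0 at y ∈ ∅; g ≡ 0 at y ∈ ∅; common: ∅.
  x = 8: f ≡ 0 at y ∈ {0, 1}; g ≡ 0 at y ∈ ∅; common: ∅.
  x = 9: f ≡ 0 at y ∈ {7, 8}; g ≡ 0 at y ∈ ∅; common: ∅.
  x = 10: f ≡ 0 at y ∈ ∅; g ≡ 0 at y ∈ {0, 6}; common: ∅.
Collecting: common zeros = {(4, 8)}, so the count is 1.
Comparison with the Bézout bound: 1 ≤ 4 = deg(f)·deg(g), as expected for curves with no common component (the affine F_11-count falls short of the bound because intersections may lie at infinity, over extension fields, or carry multiplicity).


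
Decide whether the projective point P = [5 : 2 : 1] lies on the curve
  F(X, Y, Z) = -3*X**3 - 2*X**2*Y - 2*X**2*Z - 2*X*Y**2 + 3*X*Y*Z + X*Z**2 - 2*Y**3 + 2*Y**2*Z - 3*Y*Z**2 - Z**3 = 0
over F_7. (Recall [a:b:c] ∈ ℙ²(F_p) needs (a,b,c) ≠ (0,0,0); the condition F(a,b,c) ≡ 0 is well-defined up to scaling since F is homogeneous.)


F(5,2,1) ≡ 1 (mod 7); P is NOT on the curve.

Evaluate F(5, 2, 1) term-by-term (mod 7).
  -3*X**3 ↦ -3·125·1·1 = -375
  -2*X**2*Y ↦ -2·25·2·1 = -100
  -2*X**2*Z ↦ -2·25·1·1 = -50
  -2*X*Y**2 ↦ -2·5·4·1 = -40
  3*X*Y*Z ↦ 3·5·2·1 = 30
  X*Z**2 ↦ 1·5·1·1 = 5
  -2*Y**3 ↦ -2·1·8·1 = -16
  2*Y**2*Z ↦ 2·1·4·1 = 8
  -3*Y*Z**2 ↦ -3·1·2·1 = -6
  -Z**3 ↦ -1·1·1·1 = -1
Sum: F(5, 2, 1) = (-375) + (-100) + (-50) + (-40) + (30) + (5) + (-16) + (8) + (-6) + (-1) = -545.
Reducing mod 7: -545 ≡ 1 (mod 7).
Since F(a, b, c) ≡ 1 ≠ 0 (mod 7), P does NOT lie on the curve.


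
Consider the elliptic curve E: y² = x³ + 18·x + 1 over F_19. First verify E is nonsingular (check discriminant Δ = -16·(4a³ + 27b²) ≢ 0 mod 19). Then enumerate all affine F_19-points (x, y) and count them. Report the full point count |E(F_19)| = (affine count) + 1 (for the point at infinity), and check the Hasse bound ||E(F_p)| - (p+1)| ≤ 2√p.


Affine points = {(0, 1), (0, 18), (1, 1), (1, 18), (2, 8), (2, 11), (3, 5), (3, 14), (4, 2), (4, 17), (5, 8), (5, 11), (8, 7), (8, 12), (12, 8), (12, 11), (13, 0), (15, 6), (15, 13), (18, 1), (18, 18)}; affine count = 21; |E(F_19)| = 22.

Discriminant check: Δ ∝ 4a³ + 27b² = 4·18³ + 27·1² = 4·5832 + 27·1 ≡ 4 (mod 19). Nonzero ⇒ E is nonsingular.
For each x ∈ F_19, compute rhs = x³ + 18·x + 1 mod 19, then count y ∈ F_19 with y² ≡ rhs.
  x = 0: rhs = 1, matching y values: 1, 18 (2 points).
  x = 1: rhs = 1, matching y values: 1, 18 (2 points).
  x = 2: rhs = 7, matching y values: 8, 11 (2 points).
  x = 3: rhs = 6, matching y values: 5, 14 (2 points).
  x = 4: rhs = 4, matching y values: 2, 17 (2 points).
  x = 5: rhs = 7, matching y values: 8, 11 (2 points).
  x = 6: rhs = 2, matching y values: none (0 points).
  x = 7: rhs = 14, matching y values: none (0 points).
  x = 8: rhs = 11, matching y values: 7, 12 (2 points).
  x = 9: rhs = 18, matching y values: none (0 points).
  x = 10: rhs = 3, matching y values: none (0 points).
  x = 11: rhs = 10, matching y values: none (0 points).
  x = 12: rhs = 7, matching y values: 8, 11 (2 points).
  x = 13: rhs = 0, matching y values: 0 (1 points).
  x = 14: rhs = 14, matching y values: none (0 points).
  x = 15: rhs = 17, matching y values: 6, 13 (2 points).
  x = 16: rhs = 15, matching y values: none (0 points).
  x = 17: rhs = 14, matching y values: none (0 points).
  x = 18: rhs = 1, matching y values: 1, 18 (2 points).
Total affine count: 21.
Full point count |E(F_19)| = 21 + 1 = 22.
Hasse bound: |22 − (19+1)| = |2| = 2 ≤ 2√19 ≈ 8.7178 ✓.


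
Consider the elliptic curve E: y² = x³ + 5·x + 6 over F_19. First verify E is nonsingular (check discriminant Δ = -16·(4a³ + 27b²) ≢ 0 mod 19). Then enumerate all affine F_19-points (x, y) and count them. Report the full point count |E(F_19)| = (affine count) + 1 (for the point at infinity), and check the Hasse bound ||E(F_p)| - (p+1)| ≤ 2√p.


Affine points = {(0, 5), (0, 14), (2, 9), (2, 10), (5, 2), (5, 17), (6, 9), (6, 10), (7, 2), (7, 17), (8, 8), (8, 11), (9, 1), (9, 18), (10, 7), (10, 12), (11, 9), (11, 10), (13, 8), (13, 11), (15, 6), (15, 13), (17, 8), (17, 11), (18, 0)}; affine count = 25; |E(F_19)| = 26.

Discriminant check: Δ ∝ 4a³ + 27b² = 4·5³ + 27·6² = 4·125 + 27·36 ≡ 9 (mod 19). Nonzero ⇒ E is nonsingular.
For each x ∈ F_19, compute rhs = x³ + 5·x + 6 mod 19, then count y ∈ F_19 with y² ≡ rhs.
  x = 0: rhs = 6, matching y values: 5, 14 (2 points).
  x = 1: rhs = 12, matching y values: none (0 points).
  x = 2: rhs = 5, matching y values: 9, 10 (2 points).
  x = 3: rhs = 10, matching y values: none (0 points).
  x = 4: rhs = 14, matching y values: none (0 points).
  x = 5: rhs = 4, matching y values: 2, 17 (2 points).
  x = 6: rhs = 5, matching y values: 9, 10 (2 points).
  x = 7: rhs = 4, matching y values: 2, 17 (2 points).
  x = 8: rhs = 7, matching y values: 8, 11 (2 points).
  x = 9: rhs = 1, matching y values: 1, 18 (2 points).
  x = 10: rhs = 11, matching y values: 7, 12 (2 points).
  x = 11: rhs = 5, matching y values: 9, 10 (2 points).
  x = 12: rhs = 8, matching y values: none (0 points).
  x = 13: rhs = 7, matching y values: 8, 11 (2 points).
  x = 14: rhs = 8, matching y values: none (0 points).
  x = 15: rhs = 17, matching y values: 6, 13 (2 points).
  x = 16: rhs = 2, matching y values: none (0 points).
  x = 17: rhs = 7, matching y values: 8, 11 (2 points).
  x = 18: rhs = 0, matching y values: 0 (1 points).
Total affine count: 25.
Full point count |E(F_19)| = 25 + 1 = 26.
Hasse bound: |26 − (19+1)| = |6| = 6 ≤ 2√19 ≈ 8.7178 ✓.


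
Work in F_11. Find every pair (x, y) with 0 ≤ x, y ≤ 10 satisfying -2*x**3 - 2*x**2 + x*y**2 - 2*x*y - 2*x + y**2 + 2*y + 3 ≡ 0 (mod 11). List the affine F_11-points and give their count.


Affine F_11-points: {(0, 2), (0, 7), (4, 0), (4, 10), (7, 3), (7, 4), (10, 7)}; count = 7.

For each of the 121 pairs (x, y) ∈ F_11², evaluate f(x, y) mod 11. Record the zeros.
  x = 0: [0↦3, 1↦6, 2↦0, 3↦7, 4↦5, 5↦5, 6↦7, 7↦0, 8↦6, 9↦3, 10↦2]  zeros at y ∈ {2, 7}
  x = 1: [0↦8, 1↦10, 2↦5, 3↦4, 4↦7, 5↦3, 6↦3, 7↦7, 8↦4, 9↦5, 10↦10]  zeros at y ∈ ∅
  x = 2: [0↦8, 1↦9, 2↦5, 3↦7, 4↦4, 5↦7, 6↦5, 7↦9, 8↦8, 9↦2, 10↦2]  zeros at y ∈ ∅
  x = 3: [0↦2, 1↦2, 2↦10, 3↦4, 4↦6, 5↦5, 6↦1, 7↦5, 8↦6, 9↦4, 10↦10]  zeros at y ∈ ∅
  x = 4: [0↦0, 1↦10, 2↦8, 3↦5, 4↦1, 5↦7, 6↦1, 7↦5, 8↦8, 9↦10, 10↦0]  zeros at y ∈ {0, 10}
  x = 5: [0↦1, 1↦10, 2↦9, 3↦9, 4↦10, 5↦1, 6↦4, 7↦8, 8↦2, 9↦8, 10↦4]  zeros at y ∈ ∅
  x = 6: [0↦4, 1↦1, 2↦1, 3↦4, 4↦10, 5↦8, 6↦9, 7↦2, 8↦9, 9↦8, 10↦10]  zeros at y ∈ ∅
  x = 7: [0↦8, 1↦4, 2↦5, 3↦0, 4↦0, 5↦5, 6↦4, 7↦8, 8↦6, 9↦9, 10↦6]  zeros at y ∈ {3, 4}
  x = 8: [0↦1, 1↦7, 2↦9, 3↦7, 4↦1, 5↦2, 6↦10, 7↦3, 8↦3, 9↦10, 10↦2]  zeros at y ∈ ∅
  x = 9: [0↦4, 1↦9, 2↦1, 3↦2, 4↦1, 5↦9, 6↦4, 7↦8, 8↦10, 9↦10, 10↦8]  zeros at y ∈ ∅
  x = 10: [0↦5, 1↦9, 2↦2, 3↦6, 4↦10, 5↦3, 6↦7, 7↦0, 8↦4, 9↦8, 10↦1]  zeros at y ∈ {7}
Collecting zeros: affine points = {(0, 2), (0, 7), (4, 0), (4, 10), (7, 3), (7, 4), (10, 7)}.
Total count |C(F_11)_aff| = 7.


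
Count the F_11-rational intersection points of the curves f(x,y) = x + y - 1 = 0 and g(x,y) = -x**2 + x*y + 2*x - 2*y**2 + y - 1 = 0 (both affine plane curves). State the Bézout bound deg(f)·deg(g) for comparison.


Common zeros: {(1, 0), (6, 6)}; count = 2; Bézout bound = 2.

deg(f) = 1, deg(g) = 2, so Bézout bound = 2.
Scan x ∈ F_11. For each x, list the y ∈ F_11 with f(x, y) ≡ 0 and those with g(x, y) ≡ 0 (mod 11); the common zeros in that column are the intersection.
  x = 0: f ≡ 0 at y ∈ {1}; g ≡ 0 at y ∈ {8, 9}; common: ∅.
  x = 1: f ≡ 0 at y ∈ {0}; g ≡ 0 at y ∈ {0, 1}; common: {0}.
  x = 2: f ≡ 0 at y ∈ {10}; g ≡ 0 at y ∈ {1, 6}; common: ∅.
  x = 3: f ≡ 0 at y ∈ {9}; g ≡ 0 at y ∈ ∅; common: ∅.
  x = 4: f ≡ 0 at y ∈ {8}; g ≡ 0 at y ∈ ∅; common: ∅.
  x = 5: f ≡ 0 at y ∈ {7}; g ≡ 0 at y ∈ ∅; common: ∅.
  x = 6: f ≡ 0 at y ∈ {6}; g ≡ 0 at y ∈ {3, 6}; common: {6}.
  x = 7: f ≡ 0 at y ∈ {5}; g ≡ 0 at y ∈ ∅; common: ∅.
  x = 8: f ≡ 0 at y ∈ {4}; g ≡ 0 at y ∈ ∅; common: ∅.
  x = 9: f ≡ 0 at y ∈ {3}; g ≡ 0 at y ∈ ∅; common: ∅.
  x = 10: f ≡ 0 at y ∈ {2}; g ≡ 0 at y ∈ {3, 8}; common: ∅.
Collecting: common zeros = {(1, 0), (6, 6)}, so the count is 2.
Comparison with the Bézout bound: 2 ≤ 2 = deg(f)·deg(g), as expected for curves with no common component (the bound is attained).


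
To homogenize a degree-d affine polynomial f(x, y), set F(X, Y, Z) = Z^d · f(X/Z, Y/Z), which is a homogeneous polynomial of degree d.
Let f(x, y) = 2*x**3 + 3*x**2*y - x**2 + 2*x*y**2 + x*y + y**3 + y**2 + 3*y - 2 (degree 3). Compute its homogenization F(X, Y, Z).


F(X, Y, Z) = 2*X**3 + 3*X**2*Y - X**2*Z + 2*X*Y**2 + X*Y*Z + Y**3 + Y**2*Z + 3*Y*Z**2 - 2*Z**3

deg(f) = 3.
Substitute x = X/Z, y = Y/Z into f, then multiply by Z^3.
  monomial 2·x^3·y^0 ↦ 2·X^3·Y^0·Z^0.
  monomial 3·x^2·y^1 ↦ 3·X^2·Y^1·Z^0.
  monomial -1·x^2·y^0 ↦ -1·X^2·Y^0·Z^1.
  monomial 2·x^1·y^2 ↦ 2·X^1·Y^2·Z^0.
  monomial 1·x^1·y^1 ↦ 1·X^1·Y^1·Z^1.
  monomial 1·x^0·y^3 ↦ 1·X^0·Y^3·Z^0.
  monomial 1·x^0·y^2 ↦ 1·X^0·Y^2·Z^1.
  monomial 3·x^0·y^1 ↦ 3·X^0·Y^1·Z^2.
  monomial -2·x^0·y^0 ↦ -2·X^0·Y^0·Z^3.
Collecting: F(X, Y, Z) = 2*X**3 + 3*X**2*Y - X**2*Z + 2*X*Y**2 + X*Y*Z + Y**3 + Y**2*Z + 3*Y*Z**2 - 2*Z**3.


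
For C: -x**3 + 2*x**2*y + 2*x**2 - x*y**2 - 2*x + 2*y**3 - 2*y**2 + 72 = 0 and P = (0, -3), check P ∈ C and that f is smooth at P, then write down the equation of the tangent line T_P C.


Tangent line at P: -11*x + 66*y + 198 = 0.

Step 1: f(0, -3) = 0, so P lies on C.
Step 2: partial derivatives
  f_x(x, y) = -3*x**2 + 4*x*y + 4*x - y**2 - 2, f_y(x, y) = 2*x**2 - 2*x*y + 6*y**2 - 4*y.
  f_x(P) = -11, f_y(P) = 66 (gradient nonzero, so P is smooth).
Step 3: tangent line at P: -11·(x − 0) + 66·(y − -3) = 0.
Expanding: -11*x + 66*y + 198 = 0.


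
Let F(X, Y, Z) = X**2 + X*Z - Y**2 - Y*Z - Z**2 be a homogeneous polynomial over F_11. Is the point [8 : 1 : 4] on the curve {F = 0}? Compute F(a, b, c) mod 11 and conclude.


F(8,1,4) ≡ 9 (mod 11); P is NOT on the curve.

Evaluate F(8, 1, 4) term-by-term (mod 11).
  X**2 ↦ 1·64·1·1 = 64
  X*Z ↦ 1·8·1·4 = 32
  -Y**2 ↦ -1·1·1·1 = -1
  -Y*Z ↦ -1·1·1·4 = -4
  -Z**2 ↦ -1·1·1·16 = -16
Sum: F(8, 1, 4) = (64) + (32) + (-1) + (-4) + (-16) = 75.
Reducing mod 11: 75 ≡ 9 (mod 11).
Since F(a, b, c) ≡ 9 ≠ 0 (mod 11), P does NOT lie on the curve.


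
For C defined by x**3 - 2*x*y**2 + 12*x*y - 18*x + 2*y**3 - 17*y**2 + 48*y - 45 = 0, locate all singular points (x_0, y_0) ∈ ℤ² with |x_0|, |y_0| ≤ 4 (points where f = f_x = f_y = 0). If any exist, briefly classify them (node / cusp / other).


Singular points: {(0, 3)}; classification: cusp.

Compute partial derivatives:
  f_x = 3*x**2 - 2*y**2 + 12*y - 18.
  f_y = -4*x*y + 12*x + 6*y**2 - 34*y + 48.
Scan x_0 ∈ {−4, ..., 4}. For each x_0, f_y(x_0, y) is a polynomial in y; find its integer roots y ∈ {−4, ..., 4}, then test f_x and f at those candidates.
  x = -4: f_y(-4, y) = 6*y**2 - 18*y; vanishes at y ∈ {0, 3}. (-4, 0): f_x = 30 ≠ 0; (-4, 3): f_x = 48 ≠ 0.
  x = -3: f_y(-3, y) = 6*y**2 - 22*y + 12; vanishes at y ∈ {3}. (-3, 3): f_x = 27 ≠ 0.
  x = -2: f_y(-2, y) = 6*y**2 - 26*y + 24; vanishes at y ∈ {3}. (-2, 3): f_x = 12 ≠ 0.
  x = -1: f_y(-1, y) = 6*y**2 - 30*y + 36; vanishes at y ∈ {2, 3}. (-1, 2): f_x = 1 ≠ 0; (-1, 3): f_x = 3 ≠ 0.
  x = 0: f_y(0, y) = 6*y**2 - 34*y + 48; vanishes at y ∈ {3}. (0, 3): f_x = 0, f = 0 — SINGULAR.
  x = 1: f_y(1, y) = 6*y**2 - 38*y + 60; vanishes at y ∈ {3}. (1, 3): f_x = 3 ≠ 0.
  x = 2: f_y(2, y) = 6*y**2 - 42*y + 72; vanishes at y ∈ {3, 4}. (2, 3): f_x = 12 ≠ 0; (2, 4): f_x = 10 ≠ 0.
  x = 3: f_y(3, y) = 6*y**2 - 46*y + 84; vanishes at y ∈ {3}. (3, 3): f_x = 27 ≠ 0.
  x = 4: f_y(4, y) = 6*y**2 - 50*y + 96; vanishes at y ∈ {3}. (4, 3): f_x = 48 ≠ 0.
Only singular point on the grid: (0, 3).
Classify: substitute x = 0 + u, y = 3 + v and expand: f = u**3 - 2*u*v**2 + 2*v**3 + v**2.
No constant or linear terms (consistent with a singular point). Quadratic part: v**2. Cubic part: u**3 - 2*u*v**2 + 2*v**3.
The quadratic part v**2 is a perfect square, so there is a single (double) tangent line v = 0, i.e. y = 3. Restricting the cubic part to that line (v = 0) leaves u**3 ≠ 0, so f is not divisible by v and the branch is v² ≈ -u**3 to lowest order — this is a cusp.
Classification: cusp.


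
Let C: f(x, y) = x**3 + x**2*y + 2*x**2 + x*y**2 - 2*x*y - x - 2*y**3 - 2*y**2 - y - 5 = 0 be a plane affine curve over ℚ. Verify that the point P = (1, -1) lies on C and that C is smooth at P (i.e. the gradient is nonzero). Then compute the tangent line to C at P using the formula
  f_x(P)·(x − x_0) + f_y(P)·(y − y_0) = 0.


Tangent line at P: 7*x - 6*y - 13 = 0.

Step 1: f(1, -1) = 0, so P lies on C.
Step 2: partial derivatives
  f_x(x, y) = 3*x**2 + 2*x*y + 4*x + y**2 - 2*y - 1, f_y(x, y) = x**2 + 2*x*y - 2*x - 6*y**2 - 4*y - 1.
  f_x(P) = 7, f_y(P) = -6 (gradient nonzero, so P is smooth).
Step 3: tangent line at P: 7·(x − 1) + -6·(y − -1) = 0.
Expanding: 7*x - 6*y - 13 = 0.


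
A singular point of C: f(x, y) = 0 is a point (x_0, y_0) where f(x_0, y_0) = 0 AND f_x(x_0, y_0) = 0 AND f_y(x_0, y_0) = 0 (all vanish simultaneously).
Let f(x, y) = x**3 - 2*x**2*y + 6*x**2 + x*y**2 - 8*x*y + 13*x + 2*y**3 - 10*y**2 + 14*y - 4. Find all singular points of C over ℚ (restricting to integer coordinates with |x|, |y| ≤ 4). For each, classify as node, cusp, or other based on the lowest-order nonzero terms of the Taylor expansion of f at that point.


Singular points: {(-1, 2)}; classification: node.

Compute partial derivatives:
  f_x = 3*x**2 - 4*x*y + 12*x + y**2 - 8*y + 13.
  f_y = -2*x**2 + 2*x*y - 8*x + 6*y**2 - 20*y + 14.
Scan x_0 ∈ {−4, ..., 4}. For each x_0, f_y(x_0, y) is a polynomial in y; find its integer roots y ∈ {−4, ..., 4}, then test f_x and f at those candidates.
  x = -4: f_y(-4, y) = 6*y**2 - 28*y + 14; no integer root y with |y| ≤ 4.
  x = -3: f_y(-3, y) = 6*y**2 - 26*y + 20; vanishes at y ∈ {1}. (-3, 1): f_x = 9 ≠ 0.
  x = -2: f_y(-2, y) = 6*y**2 - 24*y + 22; no integer root y with |y| ≤ 4.
  x = -1: f_y(-1, y) = 6*y**2 - 22*y + 20; vanishes at y ∈ {2}. (-1, 2): f_x = 0, f = 0 — SINGULAR.
  x = 0: f_y(0, y) = 6*y**2 - 20*y + 14; vanishes at y ∈ {1}. (0, 1): f_x = 6 ≠ 0.
  x = 1: f_y(1, y) = 6*y**2 - 18*y + 4; no integer root y with |y| ≤ 4.
  x = 2: f_y(2, y) = 6*y**2 - 16*y - 10; no integer root y with |y| ≤ 4.
  x = 3: f_y(3, y) = 6*y**2 - 14*y - 28; no integer root y with |y| ≤ 4.
  x = 4: f_y(4, y) = 6*y**2 - 12*y - 50; no integer root y with |y| ≤ 4.
Only singular point on the grid: (-1, 2).
Classify: substitute x = -1 + u, y = 2 + v and expand: f = u**3 - 2*u**2*v - u**2 + u*v**2 + 2*v**3 + v**2.
No constant or linear terms (consistent with a singular point). Quadratic part: -u**2 + v**2. Cubic part: u**3 - 2*u**2*v + u*v**2 + 2*v**3.
The quadratic part v**2 - u**2 = (v − u)(v + u) splits into two distinct linear factors, so there are two distinct tangent lines y − 2 = ±(x − -1) — this is a node (ordinary double point).
Classification: node.


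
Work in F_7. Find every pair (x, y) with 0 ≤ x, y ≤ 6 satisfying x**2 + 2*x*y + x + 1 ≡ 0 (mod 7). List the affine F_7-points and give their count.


Affine F_7-points: {(1, 2), (2, 0), (3, 6), (4, 0), (5, 6), (6, 4)}; count = 6.

For each of the 49 pairs (x, y) ∈ F_7², evaluate f(x, y) mod 7. Record the zeros.
  x = 0: [0↦1, 1↦1, 2↦1, 3↦1, 4↦1, 5↦1, 6↦1]  zeros at y ∈ ∅
  x = 1: [0↦3, 1↦5, 2↦0, 3↦2, 4↦4, 5↦6, 6↦1]  zeros at y ∈ {2}
  x = 2: [0↦0, 1↦4, 2↦1, 3↦5, 4↦2, 5↦6, 6↦3]  zeros at y ∈ {0}
  x = 3: [0↦6, 1↦5, 2↦4, 3↦3, 4↦2, 5↦1, 6↦0]  zeros at y ∈ {6}
  x = 4: [0↦0, 1↦1, 2↦2, 3↦3, 4↦4, 5↦5, 6↦6]  zeros at y ∈ {0}
  x = 5: [0↦3, 1↦6, 2↦2, 3↦5, 4↦1, 5↦4, 6↦0]  zeros at y ∈ {6}
  x = 6: [0↦1, 1↦6, 2↦4, 3↦2, 4↦0, 5↦5, 6↦3]  zeros at y ∈ {4}
Collecting zeros: affine points = {(1, 2), (2, 0), (3, 6), (4, 0), (5, 6), (6, 4)}.
Total count |C(F_7)_aff| = 6.


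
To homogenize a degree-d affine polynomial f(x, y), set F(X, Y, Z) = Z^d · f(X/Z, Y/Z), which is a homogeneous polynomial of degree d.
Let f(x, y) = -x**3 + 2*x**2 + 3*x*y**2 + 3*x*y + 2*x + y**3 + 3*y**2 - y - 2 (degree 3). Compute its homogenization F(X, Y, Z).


F(X, Y, Z) = -X**3 + 2*X**2*Z + 3*X*Y**2 + 3*X*Y*Z + 2*X*Z**2 + Y**3 + 3*Y**2*Z - Y*Z**2 - 2*Z**3

deg(f) = 3.
Substitute x = X/Z, y = Y/Z into f, then multiply by Z^3.
  monomial -1·x^3·y^0 ↦ -1·X^3·Y^0·Z^0.
  monomial 2·x^2·y^0 ↦ 2·X^2·Y^0·Z^1.
  monomial 3·x^1·y^2 ↦ 3·X^1·Y^2·Z^0.
  monomial 3·x^1·y^1 ↦ 3·X^1·Y^1·Z^1.
  monomial 2·x^1·y^0 ↦ 2·X^1·Y^0·Z^2.
  monomial 1·x^0·y^3 ↦ 1·X^0·Y^3·Z^0.
  monomial 3·x^0·y^2 ↦ 3·X^0·Y^2·Z^1.
  monomial -1·x^0·y^1 ↦ -1·X^0·Y^1·Z^2.
  monomial -2·x^0·y^0 ↦ -2·X^0·Y^0·Z^3.
Collecting: F(X, Y, Z) = -X**3 + 2*X**2*Z + 3*X*Y**2 + 3*X*Y*Z + 2*X*Z**2 + Y**3 + 3*Y**2*Z - Y*Z**2 - 2*Z**3.


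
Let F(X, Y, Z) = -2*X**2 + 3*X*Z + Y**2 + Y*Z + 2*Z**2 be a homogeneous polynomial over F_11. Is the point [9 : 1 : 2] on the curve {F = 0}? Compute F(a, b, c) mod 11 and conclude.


F(9,1,2) ≡ 2 (mod 11); P is NOT on the curve.

Evaluate F(9, 1, 2) term-by-term (mod 11).
  -2*X**2 ↦ -2·81·1·1 = -162
  3*X*Z ↦ 3·9·1·2 = 54
  Y**2 ↦ 1·1·1·1 = 1
  Y*Z ↦ 1·1·1·2 = 2
  2*Z**2 ↦ 2·1·1·4 = 8
Sum: F(9, 1, 2) = (-162) + (54) + (1) + (2) + (8) = -97.
Reducing mod 11: -97 ≡ 2 (mod 11).
Since F(a, b, c) ≡ 2 ≠ 0 (mod 11), P does NOT lie on the curve.


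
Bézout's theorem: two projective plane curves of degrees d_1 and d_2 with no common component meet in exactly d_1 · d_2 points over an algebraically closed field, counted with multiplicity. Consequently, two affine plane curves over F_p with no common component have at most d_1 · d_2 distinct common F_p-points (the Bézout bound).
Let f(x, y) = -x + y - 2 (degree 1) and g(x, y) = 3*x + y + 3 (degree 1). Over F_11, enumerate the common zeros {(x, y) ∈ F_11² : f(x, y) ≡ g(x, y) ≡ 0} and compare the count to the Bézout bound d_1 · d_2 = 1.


Common zeros: {(7, 9)}; count = 1; Bézout bound = 1.

deg(f) = 1, deg(g) = 1, so Bézout bound = 1.
Scan x ∈ F_11. For each x, list the y ∈ F_11 with f(x, y) ≡ 0 and those with g(x, y) ≡ 0 (mod 11); the common zeros in that column are the intersection.
  x = 0: f ≡ 0 at y ∈ {2}; g ≡ 0 at y ∈ {8}; common: ∅.
  x = 1: f ≡ 0 at y ∈ {3}; g ≡ 0 at y ∈ {5}; common: ∅.
  x = 2: f ≡ 0 at y ∈ {4}; g ≡ 0 at y ∈ {2}; common: ∅.
  x = 3: f ≡ 0 at y ∈ {5}; g ≡ 0 at y ∈ {10}; common: ∅.
  x = 4: f ≡ 0 at y ∈ {6}; g ≡ 0 at y ∈ {7}; common: ∅.
  x = 5: f ≡ 0 at y ∈ {7}; g ≡ 0 at y ∈ {4}; common: ∅.
  x = 6: f ≡ 0 at y ∈ {8}; g ≡ 0 at y ∈ {1}; common: ∅.
  x = 7: f ≡ 0 at y ∈ {9}; g ≡ 0 at y ∈ {9}; common: {9}.
  x = 8: f ≡ 0 at y ∈ {10}; g ≡ 0 at y ∈ {6}; common: ∅.
  x = 9: f ≡ 0 at y ∈ {0}; g ≡ 0 at y ∈ {3}; common: ∅.
  x = 10: f ≡ 0 at y ∈ {1}; g ≡ 0 at y ∈ {0}; common: ∅.
Collecting: common zeros = {(7, 9)}, so the count is 1.
Comparison with the Bézout bound: 1 ≤ 1 = deg(f)·deg(g), as expected for curves with no common component (the bound is attained).


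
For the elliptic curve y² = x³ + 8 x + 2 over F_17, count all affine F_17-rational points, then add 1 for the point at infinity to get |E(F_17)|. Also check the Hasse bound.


Affine points = {(0, 6), (0, 11), (2, 3), (2, 14), (3, 6), (3, 11), (4, 8), (4, 9), (8, 0), (9, 2), (9, 15), (13, 5), (13, 12), (14, 6), (14, 11)}; affine count = 15; |E(F_17)| = 16.

Discriminant check: Δ ∝ 4a³ + 27b² = 4·8³ + 27·2² = 4·512 + 27·4 ≡ 14 (mod 17). Nonzero ⇒ E is nonsingular.
For each x ∈ F_17, compute rhs = x³ + 8·x + 2 mod 17, then count y ∈ F_17 with y² ≡ rhs.
  x = 0: rhs = 2, matching y values: 6, 11 (2 points).
  x = 1: rhs = 11, matching y values: none (0 points).
  x = 2: rhs = 9, matching y values: 3, 14 (2 points).
  x = 3: rhs = 2, matching y values: 6, 11 (2 points).
  x = 4: rhs = 13, matching y values: 8, 9 (2 points).
  x = 5: rhs = 14, matching y values: none (0 points).
  x = 6: rhs = 11, matching y values: none (0 points).
  x = 7: rhs = 10, matching y values: none (0 points).
  x = 8: rhs = 0, matching y values: 0 (1 points).
  x = 9: rhs = 4, matching y values: 2, 15 (2 points).
  x = 10: rhs = 11, matching y values: none (0 points).
  x = 11: rhs = 10, matching y values: none (0 points).
  x = 12: rhs = 7, matching y values: none (0 points).
  x = 13: rhs = 8, matching y values: 5, 12 (2 points).
  x = 14: rhs = 2, matching y values: 6, 11 (2 points).
  x = 15: rhs = 12, matching y values: none (0 points).
  x = 16: rhs = 10, matching y values: none (0 points).
Total affine count: 15.
Full point count |E(F_17)| = 15 + 1 = 16.
Hasse bound: |16 − (17+1)| = |-2| = 2 ≤ 2√17 ≈ 8.2462 ✓.


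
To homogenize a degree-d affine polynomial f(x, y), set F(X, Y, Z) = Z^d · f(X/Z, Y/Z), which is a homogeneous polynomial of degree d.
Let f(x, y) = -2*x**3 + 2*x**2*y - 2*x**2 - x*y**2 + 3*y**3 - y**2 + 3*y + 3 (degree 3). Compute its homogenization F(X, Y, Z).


F(X, Y, Z) = -2*X**3 + 2*X**2*Y - 2*X**2*Z - X*Y**2 + 3*Y**3 - Y**2*Z + 3*Y*Z**2 + 3*Z**3

deg(f) = 3.
Substitute x = X/Z, y = Y/Z into f, then multiply by Z^3.
  monomial -2·x^3·y^0 ↦ -2·X^3·Y^0·Z^0.
  monomial 2·x^2·y^1 ↦ 2·X^2·Y^1·Z^0.
  monomial -2·x^2·y^0 ↦ -2·X^2·Y^0·Z^1.
  monomial -1·x^1·y^2 ↦ -1·X^1·Y^2·Z^0.
  monomial 3·x^0·y^3 ↦ 3·X^0·Y^3·Z^0.
  monomial -1·x^0·y^2 ↦ -1·X^0·Y^2·Z^1.
  monomial 3·x^0·y^1 ↦ 3·X^0·Y^1·Z^2.
  monomial 3·x^0·y^0 ↦ 3·X^0·Y^0·Z^3.
Collecting: F(X, Y, Z) = -2*X**3 + 2*X**2*Y - 2*X**2*Z - X*Y**2 + 3*Y**3 - Y**2*Z + 3*Y*Z**2 + 3*Z**3.


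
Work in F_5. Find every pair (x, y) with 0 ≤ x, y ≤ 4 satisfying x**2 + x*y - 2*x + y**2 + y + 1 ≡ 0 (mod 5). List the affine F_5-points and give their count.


Affine F_5-points: {(1, 0), (1, 3), (2, 1), (3, 3), (4, 1), (4, 4)}; count = 6.

For each of the 25 pairs (x, y) ∈ F_5², evaluate f(x, y) mod 5. Record the zeros.
  x = 0: [0↦1, 1↦3, 2↦2, 3↦3, 4↦1]  zeros at y ∈ ∅
  x = 1: [0↦0, 1↦3, 2↦3, 3↦0, 4↦4]  zeros at y ∈ {0, 3}
  x = 2: [0↦1, 1↦0, 2↦1, 3↦4, 4↦4]  zeros at y ∈ {1}
  x = 3: [0↦4, 1↦4, 2↦1, 3↦0, 4↦1]  zeros at y ∈ {3}
  x = 4: [0↦4, 1↦0, 2↦3, 3↦3, 4↦0]  zeros at y ∈ {1, 4}
Collecting zeros: affine points = {(1, 0), (1, 3), (2, 1), (3, 3), (4, 1), (4, 4)}.
Total count |C(F_5)_aff| = 6.


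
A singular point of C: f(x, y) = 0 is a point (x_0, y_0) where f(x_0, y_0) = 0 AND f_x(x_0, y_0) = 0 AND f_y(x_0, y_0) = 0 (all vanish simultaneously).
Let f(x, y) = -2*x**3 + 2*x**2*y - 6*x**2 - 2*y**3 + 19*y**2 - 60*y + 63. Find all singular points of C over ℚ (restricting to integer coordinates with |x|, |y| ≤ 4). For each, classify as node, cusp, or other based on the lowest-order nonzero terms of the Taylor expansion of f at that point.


Singular points: {(0, 3)}; classification: cusp.

Compute partial derivatives:
  f_x = -6*x**2 + 4*x*y - 12*x.
  f_y = 2*x**2 - 6*y**2 + 38*y - 60.
Scan x_0 ∈ {−4, ..., 4}. For each x_0, f_y(x_0, y) is a polynomial in y; find its integer roots y ∈ {−4, ..., 4}, then test f_x and f at those candidates.
  x = -4: f_y(-4, y) = -6*y**2 + 38*y - 28; no integer root y with |y| ≤ 4.
  x = -3: f_y(-3, y) = -6*y**2 + 38*y - 42; no integer root y with |y| ≤ 4.
  x = -2: f_y(-2, y) = -6*y**2 + 38*y - 52; vanishes at y ∈ {2}. (-2, 2): f_x = -16 ≠ 0.
  x = -1: f_y(-1, y) = -6*y**2 + 38*y - 58; no integer root y with |y| ≤ 4.
  x = 0: f_y(0, y) = -6*y**2 + 38*y - 60; vanishes at y ∈ {3}. (0, 3): f_x = 0, f = 0 — SINGULAR.
  x = 1: f_y(1, y) = -6*y**2 + 38*y - 58; no integer root y with |y| ≤ 4.
  x = 2: f_y(2, y) = -6*y**2 + 38*y - 52; vanishes at y ∈ {2}. (2, 2): f_x = -32 ≠ 0.
  x = 3: f_y(3, y) = -6*y**2 + 38*y - 42; no integer root y with |y| ≤ 4.
  x = 4: f_y(4, y) = -6*y**2 + 38*y - 28; no integer root y with |y| ≤ 4.
Only singular point on the grid: (0, 3).
Classify: substitute x = 0 + u, y = 3 + v and expand: f = -2*u**3 + 2*u**2*v - 2*v**3 + v**2.
No constant or linear terms (consistent with a singular point). Quadratic part: v**2. Cubic part: -2*u**3 + 2*u**2*v - 2*v**3.
The quadratic part v**2 is a perfect square, so there is a single (double) tangent line v = 0, i.e. y = 3. Restricting the cubic part to that line (v = 0) leaves -2*u**3 ≠ 0, so f is not divisible by v and the branch is v² ≈ 2*u**3 to lowest order — this is a cusp.
Classification: cusp.
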